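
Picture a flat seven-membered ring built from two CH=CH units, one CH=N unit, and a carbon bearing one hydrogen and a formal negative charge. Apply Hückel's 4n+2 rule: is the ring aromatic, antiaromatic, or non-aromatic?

All ring atoms are sp² and supply a p orbital to the ring (the double-bond atoms are sp², each contributing one p electron; the doubly-bonded nitrogens are pyridine-type — their lone pairs lie in the ring plane, leaving one electron in the p orbital; the carbanion's lone pair occupies the p orbital); the conjugation is uninterrupted.
Counting π electrons: 3 × 2 = 6 from the double-bond units + 2 from the CH(-) atom = 8.
8 is a 4n count (n = 2), so the planar conjugated ring is antiaromatic.

Antiaromatic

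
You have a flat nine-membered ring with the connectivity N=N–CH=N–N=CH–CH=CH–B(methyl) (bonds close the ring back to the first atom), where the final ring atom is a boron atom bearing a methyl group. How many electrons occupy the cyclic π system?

All ring atoms are sp² and supply a p orbital to the ring (every atom in a ring double bond is sp² and brings one electron to the p orbital; each =N– nitrogen is pyridine-type (lone pair in the sp² plane, one electron in the p orbital); the boron has an empty p orbital); the conjugation is uninterrupted.
Counting π electrons: 4 × 2 = 8 from the double-bond units + 0 from the B(methyl) atom = 8.

8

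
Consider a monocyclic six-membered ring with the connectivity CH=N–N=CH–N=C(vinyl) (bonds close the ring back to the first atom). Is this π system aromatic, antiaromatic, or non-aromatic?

Aromatic

All ring atoms are sp² and supply a p orbital to the ring (each doubly-bonded ring atom is sp² with one p-orbital electron; the doubly-bonded nitrogens are pyridine-type — their lone pairs lie in the ring plane, leaving one electron in the p orbital); the conjugation is uninterrupted.
Counting π electrons: 3 × 2 = 6 from the 3 double-bond units.
With 6 π electrons (n = 1), the Hückel 4n+2 condition holds.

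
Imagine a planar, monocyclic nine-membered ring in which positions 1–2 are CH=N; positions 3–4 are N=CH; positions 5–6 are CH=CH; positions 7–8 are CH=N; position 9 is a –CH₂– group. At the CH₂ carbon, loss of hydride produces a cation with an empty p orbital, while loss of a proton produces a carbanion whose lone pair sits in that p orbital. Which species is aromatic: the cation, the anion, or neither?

The anion

Once that carbon is sp², every ring atom has a p orbital and both ions are fully conjugated.
Cation: 4 × 2 + 0 = 8 π electrons → 4(2), antiaromatic.
Anion: 4 × 2 + 2 = 10 π electrons → 4(2)+2, aromatic.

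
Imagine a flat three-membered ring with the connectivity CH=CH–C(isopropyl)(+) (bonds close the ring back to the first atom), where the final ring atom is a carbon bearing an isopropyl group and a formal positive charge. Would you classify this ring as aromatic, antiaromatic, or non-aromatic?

Check conjugation: every atom in a ring double bond is sp² and brings one electron to the p orbital; the carbocation has an empty p orbital — every position has a p orbital, so the cyclic π system is continuous.
π-electron count: 1 × 2 = 2 from the double-bond unit + 0 from the C(isopropyl)(+) atom = 2.
That gives a 4n+2 count (2, n = 0).

Aromatic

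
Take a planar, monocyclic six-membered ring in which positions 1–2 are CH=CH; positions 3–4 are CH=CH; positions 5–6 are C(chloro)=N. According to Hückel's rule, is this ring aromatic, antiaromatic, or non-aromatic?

Every ring atom contributes a p orbital perpendicular to the ring (every atom in a ring double bond is sp² and brings one electron to the p orbital; each =N– nitrogen is pyridine-type (lone pair in the sp² plane, one electron in the p orbital)), so the π system is cyclic and fully conjugated.
Tallying contributions gives 3 × 2 = 6 from the 3 double-bond units.
6 = 4(1) + 2, which satisfies Hückel's 4n+2 rule.

Aromatic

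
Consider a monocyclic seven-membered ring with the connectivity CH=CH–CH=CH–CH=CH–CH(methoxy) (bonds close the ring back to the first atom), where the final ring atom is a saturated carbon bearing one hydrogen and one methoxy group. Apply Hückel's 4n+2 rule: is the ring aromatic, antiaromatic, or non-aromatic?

The CH(methoxy) position has four σ bonds — that saturated carbon is sp³ and has no p orbital in the ring π system — so the cyclic conjugation is interrupted.
A ring that is not fully conjugated cannot be aromatic or antiaromatic regardless of its π-electron count.

Non-aromatic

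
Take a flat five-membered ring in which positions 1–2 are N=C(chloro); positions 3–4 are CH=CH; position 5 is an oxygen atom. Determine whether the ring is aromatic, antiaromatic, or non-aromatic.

Aromatic

The p orbitals form a continuous loop: the double-bond atoms are sp², each contributing one p electron; each =N– nitrogen is pyridine-type (lone pair in the sp² plane, one electron in the p orbital); the oxygen donates one lone pair from its p orbital. The ring is fully conjugated.
Tallying contributions gives 2 × 2 = 4 from the double-bond units + 2 from the O atom = 6.
6 = 4(1) + 2, which satisfies Hückel's 4n+2 rule.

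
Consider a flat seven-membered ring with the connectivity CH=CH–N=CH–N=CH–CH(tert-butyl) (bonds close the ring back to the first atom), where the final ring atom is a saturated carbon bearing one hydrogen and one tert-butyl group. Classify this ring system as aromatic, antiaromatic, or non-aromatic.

Non-aromatic

The CH(tert-butyl) carbon is saturated: that saturated carbon is sp³ and has no p orbital in the ring π system. Conjugation is not continuous around the ring.
Without a continuous loop of overlapping p orbitals the Hückel electron count never comes into play.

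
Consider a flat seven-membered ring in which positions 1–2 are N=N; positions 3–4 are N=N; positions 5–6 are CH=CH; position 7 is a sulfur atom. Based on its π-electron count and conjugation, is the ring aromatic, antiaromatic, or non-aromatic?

All ring atoms are sp² and supply a p orbital to the ring (the double-bond atoms are sp², each contributing one p electron; each sp² =N– keeps its lone pair in-plane and puts one electron into the π system; the sulfur donates one lone pair from its p orbital); the conjugation is uninterrupted.
Counting π electrons: 3 × 2 = 6 from the double-bond units + 2 from the S atom = 8.
8 is a 4n count (n = 2), so the planar conjugated ring is antiaromatic.

Antiaromatic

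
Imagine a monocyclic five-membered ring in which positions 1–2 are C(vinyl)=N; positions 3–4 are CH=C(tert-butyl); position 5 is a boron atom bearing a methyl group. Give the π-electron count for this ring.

Check conjugation: every atom in a ring double bond is sp² and brings one electron to the p orbital; the doubly-bonded nitrogens are pyridine-type — their lone pairs lie in the ring plane, leaving one electron in the p orbital; the boron has an empty p orbital — every position has a p orbital, so the cyclic π system is continuous.
Adding the contributions, 2 × 2 = 4 from the double-bond units + 0 from the B(methyl) atom = 4.

4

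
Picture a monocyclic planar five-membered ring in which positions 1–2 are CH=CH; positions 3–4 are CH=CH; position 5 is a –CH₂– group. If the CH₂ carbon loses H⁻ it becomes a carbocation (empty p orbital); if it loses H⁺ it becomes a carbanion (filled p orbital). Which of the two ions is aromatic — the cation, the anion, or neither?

The anion

Once that carbon is sp², every ring atom has a p orbital and both ions are fully conjugated.
Cation: 2 × 2 + 0 = 4 π electrons → 4(1), antiaromatic.
Anion: 2 × 2 + 2 = 6 π electrons → 4(1)+2, aromatic.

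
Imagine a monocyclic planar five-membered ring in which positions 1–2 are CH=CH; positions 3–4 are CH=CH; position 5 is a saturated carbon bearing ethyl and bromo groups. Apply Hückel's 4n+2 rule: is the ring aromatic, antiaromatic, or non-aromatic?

Non-aromatic

The C(ethyl)(bromo) carbon is saturated: that saturated carbon is sp³ and has no p orbital in the ring π system. Conjugation is not continuous around the ring.
Hückel's rule only applies to fully conjugated rings, so this one is simply non-aromatic.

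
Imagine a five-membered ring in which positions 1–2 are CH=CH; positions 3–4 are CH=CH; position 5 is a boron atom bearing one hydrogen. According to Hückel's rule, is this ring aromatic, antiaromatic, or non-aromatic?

Antiaromatic

Every ring atom contributes a p orbital perpendicular to the ring (each doubly-bonded ring atom is sp² with one p-orbital electron; the boron has an empty p orbital), so the π system is cyclic and fully conjugated.
Adding the contributions, 2 × 2 = 4 from the double-bond units + 0 from the BH atom = 4.
With 4 = 4·1 π electrons, Hückel's rule classifies the planar ring as antiaromatic.
(This ring is borole.)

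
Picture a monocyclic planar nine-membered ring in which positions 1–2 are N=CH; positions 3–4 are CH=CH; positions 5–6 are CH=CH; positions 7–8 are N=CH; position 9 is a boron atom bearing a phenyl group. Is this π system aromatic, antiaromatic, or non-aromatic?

All ring atoms are sp² and supply a p orbital to the ring (every atom in a ring double bond is sp² and brings one electron to the p orbital; each sp² =N– keeps its lone pair in-plane and puts one electron into the π system; the boron has an empty p orbital); the conjugation is uninterrupted.
Counting π electrons: 4 × 2 = 8 from the double-bond units + 0 from the B(phenyl) atom = 8.
8 = 4(2); a planar, fully conjugated 4n system is antiaromatic.

Antiaromatic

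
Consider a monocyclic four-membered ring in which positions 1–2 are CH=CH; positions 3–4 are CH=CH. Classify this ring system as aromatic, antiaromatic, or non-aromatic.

Antiaromatic

Every ring atom contributes a p orbital perpendicular to the ring (each doubly-bonded ring atom is sp² with one p-orbital electron), so the π system is cyclic and fully conjugated.
π-electron count: 2 × 2 = 4 from the 2 double-bond units.
A 4n π count (4, n = 1) in a planar conjugated ring means antiaromatic.
This is cyclobutadiene.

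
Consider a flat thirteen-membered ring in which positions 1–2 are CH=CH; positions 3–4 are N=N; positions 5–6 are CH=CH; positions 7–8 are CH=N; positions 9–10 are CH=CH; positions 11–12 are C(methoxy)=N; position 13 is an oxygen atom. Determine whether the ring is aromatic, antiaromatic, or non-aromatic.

Aromatic

Check conjugation: each doubly-bonded ring atom is sp² with one p-orbital electron; each =N– nitrogen is pyridine-type (lone pair in the sp² plane, one electron in the p orbital); the oxygen donates one lone pair from its p orbital — every position has a p orbital, so the cyclic π system is continuous.
Adding the contributions, 6 × 2 = 12 from the double-bond units + 2 from the O atom = 14.
With 14 π electrons (n = 3), the Hückel 4n+2 condition holds.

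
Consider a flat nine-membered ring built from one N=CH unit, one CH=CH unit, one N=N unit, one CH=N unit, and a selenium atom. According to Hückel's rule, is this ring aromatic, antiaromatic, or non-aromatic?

Aromatic

All ring atoms are sp² and supply a p orbital to the ring (each doubly-bonded ring atom is sp² with one p-orbital electron; each sp² =N– keeps its lone pair in-plane and puts one electron into the π system; the selenium donates one lone pair from its p orbital); the conjugation is uninterrupted.
π-electron count: 4 × 2 = 8 from the double-bond units + 2 from the Se atom = 10.
Since 10 = 4·2 + 2, the ring meets the 4n+2 criterion.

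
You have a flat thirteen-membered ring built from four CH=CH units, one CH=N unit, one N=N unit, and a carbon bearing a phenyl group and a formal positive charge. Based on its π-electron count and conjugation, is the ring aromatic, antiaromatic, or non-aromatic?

Check conjugation: the double-bond atoms are sp², each contributing one p electron; each =N– nitrogen is pyridine-type (lone pair in the sp² plane, one electron in the p orbital); the carbocation has an empty p orbital — every position has a p orbital, so the cyclic π system is continuous.
Counting π electrons: 6 × 2 = 12 from the double-bond units + 0 from the C(phenyl)(+) atom = 12.
With 12 = 4·3 π electrons, Hückel's rule classifies the planar ring as antiaromatic.

Antiaromatic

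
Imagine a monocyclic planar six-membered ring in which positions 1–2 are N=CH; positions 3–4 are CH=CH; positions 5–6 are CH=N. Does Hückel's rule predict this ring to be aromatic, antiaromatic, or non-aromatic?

Aromatic

The p orbitals form a continuous loop: every atom in a ring double bond is sp² and brings one electron to the p orbital; each =N– nitrogen is pyridine-type (lone pair in the sp² plane, one electron in the p orbital). The ring is fully conjugated.
π-electron count: 3 × 2 = 6 from the 3 double-bond units.
6 = 4(1) + 2, which satisfies Hückel's 4n+2 rule.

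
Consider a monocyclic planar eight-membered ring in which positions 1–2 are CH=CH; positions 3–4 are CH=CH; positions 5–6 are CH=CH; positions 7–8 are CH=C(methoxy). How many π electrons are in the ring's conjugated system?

8

All ring atoms are sp² and supply a p orbital to the ring (every atom in a ring double bond is sp² and brings one electron to the p orbital); the conjugation is uninterrupted.
π-electron count: 4 × 2 = 8 from the 4 double-bond units.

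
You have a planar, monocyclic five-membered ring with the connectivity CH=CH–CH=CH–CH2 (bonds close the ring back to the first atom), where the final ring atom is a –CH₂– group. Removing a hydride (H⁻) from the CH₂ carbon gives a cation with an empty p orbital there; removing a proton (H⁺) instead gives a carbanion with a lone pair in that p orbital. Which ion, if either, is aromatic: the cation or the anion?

Once that carbon is sp², every ring atom has a p orbital and both ions are fully conjugated.
Cation: 2 × 2 + 0 = 4 π electrons → 4(1), antiaromatic.
Anion: 2 × 2 + 2 = 6 π electrons → 4(1)+2, aromatic.

The anion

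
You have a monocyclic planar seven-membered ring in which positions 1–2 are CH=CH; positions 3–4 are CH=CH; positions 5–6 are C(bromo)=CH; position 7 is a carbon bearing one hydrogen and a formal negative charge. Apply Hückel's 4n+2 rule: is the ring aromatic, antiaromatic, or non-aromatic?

Every ring atom contributes a p orbital perpendicular to the ring (each doubly-bonded ring atom is sp² with one p-orbital electron; the carbanion's lone pair occupies the p orbital), so the π system is cyclic and fully conjugated.
π-electron count: 3 × 2 = 6 from the double-bond units + 2 from the CH(-) atom = 8.
With 8 = 4·2 π electrons, Hückel's rule classifies the planar ring as antiaromatic.

Antiaromatic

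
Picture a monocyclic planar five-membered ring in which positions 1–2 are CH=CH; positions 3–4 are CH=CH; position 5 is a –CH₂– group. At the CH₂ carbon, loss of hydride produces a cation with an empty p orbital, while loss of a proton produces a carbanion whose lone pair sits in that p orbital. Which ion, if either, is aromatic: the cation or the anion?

The anion

In both ions every ring atom is sp² and contributes a p orbital, so both rings are fully conjugated.
Cation: 2 × 2 + 0 = 4 π electrons → 4(1), antiaromatic.
Anion: 2 × 2 + 2 = 6 π electrons → 4(1)+2, aromatic.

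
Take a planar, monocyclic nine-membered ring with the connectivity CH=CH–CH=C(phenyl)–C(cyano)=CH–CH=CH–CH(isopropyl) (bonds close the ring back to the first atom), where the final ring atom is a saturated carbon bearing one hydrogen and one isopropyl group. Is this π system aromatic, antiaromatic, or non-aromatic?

Non-aromatic

Because that saturated carbon is sp³ and has no p orbital in the ring π system at the CH(isopropyl) position, the π system cannot extend all the way around the ring.
Hückel's rule only applies to fully conjugated rings, so this one is simply non-aromatic.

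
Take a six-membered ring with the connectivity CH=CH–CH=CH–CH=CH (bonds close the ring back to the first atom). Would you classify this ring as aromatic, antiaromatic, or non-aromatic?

All ring atoms are sp² and supply a p orbital to the ring (the double-bond atoms are sp², each contributing one p electron); the conjugation is uninterrupted.
Tallying contributions gives 3 × 2 = 6 from the 3 double-bond units.
6 = 4(1) + 2, which satisfies Hückel's 4n+2 rule.

Aromatic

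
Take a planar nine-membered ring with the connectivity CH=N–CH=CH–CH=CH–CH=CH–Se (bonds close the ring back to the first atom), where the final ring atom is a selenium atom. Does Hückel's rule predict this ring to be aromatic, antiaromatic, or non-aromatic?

Every ring atom contributes a p orbital perpendicular to the ring (each doubly-bonded ring atom is sp² with one p-orbital electron; each sp² =N– keeps its lone pair in-plane and puts one electron into the π system; the selenium donates one lone pair from its p orbital), so the π system is cyclic and fully conjugated.
π-electron count: 4 × 2 = 8 from the double-bond units + 2 from the Se atom = 10.
With 10 π electrons (n = 2), the Hückel 4n+2 condition holds.

Aromatic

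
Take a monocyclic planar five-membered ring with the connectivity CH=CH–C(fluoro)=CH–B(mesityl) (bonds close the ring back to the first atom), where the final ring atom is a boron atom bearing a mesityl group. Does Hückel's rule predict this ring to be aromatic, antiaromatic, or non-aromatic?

Antiaromatic

All ring atoms are sp² and supply a p orbital to the ring (the double-bond atoms are sp², each contributing one p electron; the boron has an empty p orbital); the conjugation is uninterrupted.
π-electron count: 2 × 2 = 4 from the double-bond units + 0 from the B(mesityl) atom = 4.
4 = 4(1); a planar, fully conjugated 4n system is antiaromatic.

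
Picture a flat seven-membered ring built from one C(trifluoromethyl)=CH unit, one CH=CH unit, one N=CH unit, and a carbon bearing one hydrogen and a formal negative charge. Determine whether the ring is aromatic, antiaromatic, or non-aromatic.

Antiaromatic

The p orbitals form a continuous loop: every atom in a ring double bond is sp² and brings one electron to the p orbital; each sp² =N– keeps its lone pair in-plane and puts one electron into the π system; the carbanion's lone pair occupies the p orbital. The ring is fully conjugated.
Counting π electrons: 3 × 2 = 6 from the double-bond units + 2 from the CH(-) atom = 8.
A 4n π count (8, n = 2) in a planar conjugated ring means antiaromatic.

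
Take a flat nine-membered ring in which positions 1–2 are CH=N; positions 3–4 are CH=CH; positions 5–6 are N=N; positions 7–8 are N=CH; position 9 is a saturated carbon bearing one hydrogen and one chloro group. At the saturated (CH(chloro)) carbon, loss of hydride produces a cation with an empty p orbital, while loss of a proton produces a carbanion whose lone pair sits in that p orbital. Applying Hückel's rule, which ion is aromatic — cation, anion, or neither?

The anion

In both ions every ring atom is sp² and contributes a p orbital, so both rings are fully conjugated.
Cation: 4 × 2 + 0 = 8 π electrons → 4(2), antiaromatic.
Anion: 4 × 2 + 2 = 10 π electrons → 4(2)+2, aromatic.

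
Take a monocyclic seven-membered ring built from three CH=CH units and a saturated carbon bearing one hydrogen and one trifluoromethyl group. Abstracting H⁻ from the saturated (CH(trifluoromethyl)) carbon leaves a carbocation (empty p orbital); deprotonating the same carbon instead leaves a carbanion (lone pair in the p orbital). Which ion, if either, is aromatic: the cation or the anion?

The cation

In both ions every ring atom is sp² and contributes a p orbital, so both rings are fully conjugated.
Cation: 3 × 2 + 0 = 6 π electrons → 4(1)+2, aromatic.
Anion: 3 × 2 + 2 = 8 π electrons → 4(2), antiaromatic.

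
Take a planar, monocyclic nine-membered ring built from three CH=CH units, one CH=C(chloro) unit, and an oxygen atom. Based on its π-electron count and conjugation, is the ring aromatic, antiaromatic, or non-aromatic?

Aromatic

Every ring atom contributes a p orbital perpendicular to the ring (each doubly-bonded ring atom is sp² with one p-orbital electron; the oxygen donates one lone pair from its p orbital), so the π system is cyclic and fully conjugated.
π-electron count: 4 × 2 = 8 from the double-bond units + 2 from the O atom = 10.
Since 10 = 4·2 + 2, the ring meets the 4n+2 criterion.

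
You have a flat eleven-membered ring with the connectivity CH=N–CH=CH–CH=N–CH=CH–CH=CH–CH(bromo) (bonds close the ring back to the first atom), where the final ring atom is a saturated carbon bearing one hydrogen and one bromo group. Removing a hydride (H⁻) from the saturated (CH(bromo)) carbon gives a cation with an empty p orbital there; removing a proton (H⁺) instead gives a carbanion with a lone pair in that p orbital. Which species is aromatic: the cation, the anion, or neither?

Once that carbon is sp², every ring atom has a p orbital and both ions are fully conjugated.
Cation: 5 × 2 + 0 = 10 π electrons → 4(2)+2, aromatic.
Anion: 5 × 2 + 2 = 12 π electrons → 4(3), antiaromatic.

The cation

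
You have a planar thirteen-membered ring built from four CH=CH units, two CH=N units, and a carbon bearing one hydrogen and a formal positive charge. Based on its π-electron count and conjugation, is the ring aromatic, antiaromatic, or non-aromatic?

Antiaromatic

The p orbitals form a continuous loop: each doubly-bonded ring atom is sp² with one p-orbital electron; each sp² =N– keeps its lone pair in-plane and puts one electron into the π system; the carbocation has an empty p orbital. The ring is fully conjugated.
π-electron count: 6 × 2 = 12 from the double-bond units + 0 from the CH(+) atom = 12.
12 = 4(3); a planar, fully conjugated 4n system is antiaromatic.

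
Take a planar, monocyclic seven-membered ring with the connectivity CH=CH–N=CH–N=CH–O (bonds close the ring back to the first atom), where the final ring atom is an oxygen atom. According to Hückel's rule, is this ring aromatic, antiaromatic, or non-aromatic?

Every ring atom contributes a p orbital perpendicular to the ring (every atom in a ring double bond is sp² and brings one electron to the p orbital; each sp² =N– keeps its lone pair in-plane and puts one electron into the π system; the oxygen donates one lone pair from its p orbital), so the π system is cyclic and fully conjugated.
Tallying contributions gives 3 × 2 = 6 from the double-bond units + 2 from the O atom = 8.
With 8 = 4·2 π electrons, Hückel's rule classifies the planar ring as antiaromatic.

Antiaromatic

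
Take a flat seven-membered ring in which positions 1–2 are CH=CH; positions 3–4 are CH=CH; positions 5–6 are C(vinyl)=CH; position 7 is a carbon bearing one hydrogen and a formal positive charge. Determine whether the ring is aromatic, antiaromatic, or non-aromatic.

Check conjugation: each doubly-bonded ring atom is sp² with one p-orbital electron; the carbocation has an empty p orbital — every position has a p orbital, so the cyclic π system is continuous.
π-electron count: 3 × 2 = 6 from the double-bond units + 0 from the CH(+) atom = 6.
6 = 4(1) + 2, which satisfies Hückel's 4n+2 rule.

Aromatic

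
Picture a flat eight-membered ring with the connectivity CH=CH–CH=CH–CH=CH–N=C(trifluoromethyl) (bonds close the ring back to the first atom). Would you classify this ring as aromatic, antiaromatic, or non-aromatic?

The p orbitals form a continuous loop: the double-bond atoms are sp², each contributing one p electron; each =N– nitrogen is pyridine-type (lone pair in the sp² plane, one electron in the p orbital). The ring is fully conjugated.
Tallying contributions gives 4 × 2 = 8 from the 4 double-bond units.
8 is a 4n count (n = 2), so the planar conjugated ring is antiaromatic.

Antiaromatic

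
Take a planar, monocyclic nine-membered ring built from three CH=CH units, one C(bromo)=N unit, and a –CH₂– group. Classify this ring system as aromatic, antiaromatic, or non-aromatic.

Non-aromatic

At the CH2 position, the tetrahedral CH₂ carbon is sp³ and has no p orbital in the ring π system; the ring's p-orbital overlap is broken there.
A ring that is not fully conjugated cannot be aromatic or antiaromatic regardless of its π-electron count.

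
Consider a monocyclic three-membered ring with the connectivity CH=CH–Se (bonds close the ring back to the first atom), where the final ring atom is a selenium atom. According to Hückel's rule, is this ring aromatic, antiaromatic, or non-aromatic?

Antiaromatic

Every ring atom contributes a p orbital perpendicular to the ring (the double-bond atoms are sp², each contributing one p electron; the selenium donates one lone pair from its p orbital), so the π system is cyclic and fully conjugated.
Tallying contributions gives 1 × 2 = 2 from the double-bond unit + 2 from the Se atom = 4.
4 is a 4n count (n = 1), so the planar conjugated ring is antiaromatic.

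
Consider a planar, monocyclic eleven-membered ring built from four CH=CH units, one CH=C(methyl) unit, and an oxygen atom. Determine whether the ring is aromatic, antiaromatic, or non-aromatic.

Check conjugation: each doubly-bonded ring atom is sp² with one p-orbital electron; the oxygen donates one lone pair from its p orbital — every position has a p orbital, so the cyclic π system is continuous.
Adding the contributions, 5 × 2 = 10 from the double-bond units + 2 from the O atom = 12.
A 4n π count (12, n = 3) in a planar conjugated ring means antiaromatic.

Antiaromatic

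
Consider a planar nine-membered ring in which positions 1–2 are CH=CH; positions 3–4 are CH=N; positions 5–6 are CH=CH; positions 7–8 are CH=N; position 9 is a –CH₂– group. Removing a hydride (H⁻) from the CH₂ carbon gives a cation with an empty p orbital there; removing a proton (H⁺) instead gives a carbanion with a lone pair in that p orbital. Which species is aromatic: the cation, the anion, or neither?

In either ion the ring is fully conjugated: every atom, including the new sp² carbon, supplies a p orbital.
Cation: 4 × 2 + 0 = 8 π electrons → 4(2), antiaromatic.
Anion: 4 × 2 + 2 = 10 π electrons → 4(2)+2, aromatic.

The anion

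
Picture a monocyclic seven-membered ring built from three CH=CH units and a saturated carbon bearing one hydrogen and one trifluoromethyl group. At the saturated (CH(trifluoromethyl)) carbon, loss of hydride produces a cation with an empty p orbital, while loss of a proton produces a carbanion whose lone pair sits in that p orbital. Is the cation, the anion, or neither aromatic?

The cation

In either ion the ring is fully conjugated: every atom, including the new sp² carbon, supplies a p orbital.
Cation: 3 × 2 + 0 = 6 π electrons → 4(1)+2, aromatic.
Anion: 3 × 2 + 2 = 8 π electrons → 4(2), antiaromatic.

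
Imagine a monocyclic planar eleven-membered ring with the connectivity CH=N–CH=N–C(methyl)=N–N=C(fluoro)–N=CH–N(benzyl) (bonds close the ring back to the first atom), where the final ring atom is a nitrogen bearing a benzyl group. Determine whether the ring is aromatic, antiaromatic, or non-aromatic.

Antiaromatic

The p orbitals form a continuous loop: every atom in a ring double bond is sp² and brings one electron to the p orbital; the doubly-bonded nitrogens are pyridine-type — their lone pairs lie in the ring plane, leaving one electron in the p orbital; the pyrrole-type nitrogen donates its lone pair from the p orbital. The ring is fully conjugated.
π-electron count: 5 × 2 = 10 from the double-bond units + 2 from the N(benzyl) atom = 12.
12 is a 4n count (n = 3), so the planar conjugated ring is antiaromatic.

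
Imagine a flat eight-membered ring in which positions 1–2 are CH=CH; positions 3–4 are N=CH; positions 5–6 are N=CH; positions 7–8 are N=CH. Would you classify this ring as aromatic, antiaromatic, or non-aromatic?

Antiaromatic

All ring atoms are sp² and supply a p orbital to the ring (each doubly-bonded ring atom is sp² with one p-orbital electron; each sp² =N– keeps its lone pair in-plane and puts one electron into the π system); the conjugation is uninterrupted.
Tallying contributions gives 4 × 2 = 8 from the 4 double-bond units.
With 8 = 4·2 π electrons, Hückel's rule classifies the planar ring as antiaromatic.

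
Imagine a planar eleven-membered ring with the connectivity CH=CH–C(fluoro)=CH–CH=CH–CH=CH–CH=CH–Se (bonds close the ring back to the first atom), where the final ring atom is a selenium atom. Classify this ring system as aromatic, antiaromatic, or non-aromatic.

Antiaromatic

All ring atoms are sp² and supply a p orbital to the ring (every atom in a ring double bond is sp² and brings one electron to the p orbital; the selenium donates one lone pair from its p orbital); the conjugation is uninterrupted.
Adding the contributions, 5 × 2 = 10 from the double-bond units + 2 from the Se atom = 12.
With 12 = 4·3 π electrons, Hückel's rule classifies the planar ring as antiaromatic.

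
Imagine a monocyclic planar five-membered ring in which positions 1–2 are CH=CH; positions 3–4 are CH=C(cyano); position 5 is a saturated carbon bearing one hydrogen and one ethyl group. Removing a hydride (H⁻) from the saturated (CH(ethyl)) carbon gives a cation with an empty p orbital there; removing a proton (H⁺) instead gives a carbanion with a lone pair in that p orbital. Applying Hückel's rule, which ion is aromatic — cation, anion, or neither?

The anion

In both ions every ring atom is sp² and contributes a p orbital, so both rings are fully conjugated.
Cation: 2 × 2 + 0 = 4 π electrons → 4(1), antiaromatic.
Anion: 2 × 2 + 2 = 6 π electrons → 4(1)+2, aromatic.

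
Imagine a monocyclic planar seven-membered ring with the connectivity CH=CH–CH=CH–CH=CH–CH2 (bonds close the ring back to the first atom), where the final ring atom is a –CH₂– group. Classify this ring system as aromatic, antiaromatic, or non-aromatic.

The CH2 position has four σ bonds — the tetrahedral CH₂ carbon is sp³ and has no p orbital in the ring π system — so the cyclic conjugation is interrupted.
Hückel's rule only applies to fully conjugated rings, so this one is simply non-aromatic.

Non-aromatic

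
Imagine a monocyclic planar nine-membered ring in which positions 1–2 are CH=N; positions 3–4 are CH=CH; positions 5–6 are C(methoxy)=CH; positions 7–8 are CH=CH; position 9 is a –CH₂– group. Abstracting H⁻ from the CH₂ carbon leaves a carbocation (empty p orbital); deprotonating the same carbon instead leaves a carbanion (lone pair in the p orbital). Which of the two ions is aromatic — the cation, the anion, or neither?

The anion

In both ions every ring atom is sp² and contributes a p orbital, so both rings are fully conjugated.
Cation: 4 × 2 + 0 = 8 π electrons → 4(2), antiaromatic.
Anion: 4 × 2 + 2 = 10 π electrons → 4(2)+2, aromatic.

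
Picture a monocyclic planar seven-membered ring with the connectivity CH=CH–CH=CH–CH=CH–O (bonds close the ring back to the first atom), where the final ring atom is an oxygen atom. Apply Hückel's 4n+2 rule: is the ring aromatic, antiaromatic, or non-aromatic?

The p orbitals form a continuous loop: every atom in a ring double bond is sp² and brings one electron to the p orbital; the oxygen donates one lone pair from its p orbital. The ring is fully conjugated.
Tallying contributions gives 3 × 2 = 6 from the double-bond units + 2 from the O atom = 8.
A 4n π count (8, n = 2) in a planar conjugated ring means antiaromatic.

Antiaromatic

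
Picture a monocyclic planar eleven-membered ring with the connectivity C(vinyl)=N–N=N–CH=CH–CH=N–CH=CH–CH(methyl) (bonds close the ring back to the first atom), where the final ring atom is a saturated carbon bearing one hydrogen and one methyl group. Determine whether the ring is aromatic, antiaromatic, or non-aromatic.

Non-aromatic

Because that saturated carbon is sp³ and has no p orbital in the ring π system at the CH(methyl) position, the π system cannot extend all the way around the ring.
Broken conjugation rules out both aromaticity and antiaromaticity.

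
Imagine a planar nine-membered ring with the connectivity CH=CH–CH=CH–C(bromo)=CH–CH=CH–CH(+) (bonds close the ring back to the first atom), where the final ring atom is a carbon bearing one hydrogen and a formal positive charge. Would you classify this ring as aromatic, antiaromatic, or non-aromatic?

Every ring atom contributes a p orbital perpendicular to the ring (the double-bond atoms are sp², each contributing one p electron; the carbocation has an empty p orbital), so the π system is cyclic and fully conjugated.
Counting π electrons: 4 × 2 = 8 from the double-bond units + 0 from the CH(+) atom = 8.
With 8 = 4·2 π electrons, Hückel's rule classifies the planar ring as antiaromatic.

Antiaromatic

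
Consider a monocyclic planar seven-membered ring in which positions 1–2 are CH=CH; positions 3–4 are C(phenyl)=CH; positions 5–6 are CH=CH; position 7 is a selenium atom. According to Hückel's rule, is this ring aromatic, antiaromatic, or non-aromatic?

Check conjugation: the double-bond atoms are sp², each contributing one p electron; the selenium donates one lone pair from its p orbital — every position has a p orbital, so the cyclic π system is continuous.
π-electron count: 3 × 2 = 6 from the double-bond units + 2 from the Se atom = 8.
A 4n π count (8, n = 2) in a planar conjugated ring means antiaromatic.

Antiaromatic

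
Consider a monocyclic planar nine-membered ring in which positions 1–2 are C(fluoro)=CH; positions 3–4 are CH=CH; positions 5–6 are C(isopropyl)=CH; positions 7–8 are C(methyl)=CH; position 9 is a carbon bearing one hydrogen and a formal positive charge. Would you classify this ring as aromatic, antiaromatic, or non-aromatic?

The p orbitals form a continuous loop: every atom in a ring double bond is sp² and brings one electron to the p orbital; the carbocation has an empty p orbital. The ring is fully conjugated.
π-electron count: 4 × 2 = 8 from the double-bond units + 0 from the CH(+) atom = 8.
With 8 = 4·2 π electrons, Hückel's rule classifies the planar ring as antiaromatic.

Antiaromatic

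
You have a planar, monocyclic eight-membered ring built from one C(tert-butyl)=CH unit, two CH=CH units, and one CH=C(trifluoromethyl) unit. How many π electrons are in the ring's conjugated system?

The p orbitals form a continuous loop: the double-bond atoms are sp², each contributing one p electron. The ring is fully conjugated.
Counting π electrons: 4 × 2 = 8 from the 4 double-bond units.

8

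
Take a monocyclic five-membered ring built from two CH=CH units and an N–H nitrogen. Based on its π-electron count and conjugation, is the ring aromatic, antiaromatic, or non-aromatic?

All ring atoms are sp² and supply a p orbital to the ring (the double-bond atoms are sp², each contributing one p electron; the pyrrole-type nitrogen donates its lone pair from the p orbital); the conjugation is uninterrupted.
Adding the contributions, 2 × 2 = 4 from the double-bond units + 2 from the NH atom = 6.
6 = 4(1) + 2, which satisfies Hückel's 4n+2 rule.

Aromatic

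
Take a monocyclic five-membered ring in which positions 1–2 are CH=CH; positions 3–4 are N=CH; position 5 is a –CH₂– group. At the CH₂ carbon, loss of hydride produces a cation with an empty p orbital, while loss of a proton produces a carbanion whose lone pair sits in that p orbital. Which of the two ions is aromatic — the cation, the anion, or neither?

In both ions every ring atom is sp² and contributes a p orbital, so both rings are fully conjugated.
Cation: 2 × 2 + 0 = 4 π electrons → 4(1), antiaromatic.
Anion: 2 × 2 + 2 = 6 π electrons → 4(1)+2, aromatic.

The anion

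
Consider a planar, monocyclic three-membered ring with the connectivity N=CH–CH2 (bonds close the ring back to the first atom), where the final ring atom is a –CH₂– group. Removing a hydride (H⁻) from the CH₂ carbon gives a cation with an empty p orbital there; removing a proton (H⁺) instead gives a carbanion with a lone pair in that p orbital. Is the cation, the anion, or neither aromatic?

The cation

Both ions have a continuous loop of p orbitals — each ring atom is sp².
Cation: 1 × 2 + 0 = 2 π electrons → 4(0)+2, aromatic.
Anion: 1 × 2 + 2 = 4 π electrons → 4(1), antiaromatic.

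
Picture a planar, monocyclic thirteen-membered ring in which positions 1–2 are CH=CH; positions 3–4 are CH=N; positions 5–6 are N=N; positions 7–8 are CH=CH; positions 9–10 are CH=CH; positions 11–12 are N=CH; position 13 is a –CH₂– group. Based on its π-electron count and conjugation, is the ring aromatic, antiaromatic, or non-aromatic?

At the CH2 position, the tetrahedral CH₂ carbon is sp³ and has no p orbital in the ring π system; the ring's p-orbital overlap is broken there.
A ring that is not fully conjugated cannot be aromatic or antiaromatic regardless of its π-electron count.

Non-aromatic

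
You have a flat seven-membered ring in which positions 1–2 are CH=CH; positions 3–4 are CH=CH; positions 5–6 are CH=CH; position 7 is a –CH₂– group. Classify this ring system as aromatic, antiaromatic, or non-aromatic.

Non-aromatic

Because the tetrahedral CH₂ carbon is sp³ and has no p orbital in the ring π system at the CH2 position, the π system cannot extend all the way around the ring.
Without a continuous loop of overlapping p orbitals the Hückel electron count never comes into play.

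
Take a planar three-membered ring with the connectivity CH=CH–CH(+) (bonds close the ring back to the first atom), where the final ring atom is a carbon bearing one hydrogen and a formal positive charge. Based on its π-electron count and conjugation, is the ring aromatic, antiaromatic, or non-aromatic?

Aromatic

Check conjugation: the double-bond atoms are sp², each contributing one p electron; the carbocation has an empty p orbital — every position has a p orbital, so the cyclic π system is continuous.
Tallying contributions gives 1 × 2 = 2 from the double-bond unit + 0 from the CH(+) atom = 2.
Since 2 = 4·0 + 2, the ring meets the 4n+2 criterion.
This is the cyclopropenyl cation.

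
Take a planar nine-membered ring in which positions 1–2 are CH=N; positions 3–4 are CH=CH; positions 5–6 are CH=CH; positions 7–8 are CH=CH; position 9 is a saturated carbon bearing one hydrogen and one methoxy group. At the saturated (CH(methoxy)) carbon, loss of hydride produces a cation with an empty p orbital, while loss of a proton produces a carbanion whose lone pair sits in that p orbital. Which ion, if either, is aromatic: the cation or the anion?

The anion

Once that carbon is sp², every ring atom has a p orbital and both ions are fully conjugated.
Cation: 4 × 2 + 0 = 8 π electrons → 4(2), antiaromatic.
Anion: 4 × 2 + 2 = 10 π electrons → 4(2)+2, aromatic.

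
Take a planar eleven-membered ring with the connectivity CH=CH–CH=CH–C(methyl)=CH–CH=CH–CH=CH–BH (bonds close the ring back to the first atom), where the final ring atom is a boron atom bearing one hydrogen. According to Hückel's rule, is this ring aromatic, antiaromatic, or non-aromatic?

Aromatic

All ring atoms are sp² and supply a p orbital to the ring (the double-bond atoms are sp², each contributing one p electron; the boron has an empty p orbital); the conjugation is uninterrupted.
Tallying contributions gives 5 × 2 = 10 from the double-bond units + 0 from the BH atom = 10.
That gives a 4n+2 count (10, n = 2).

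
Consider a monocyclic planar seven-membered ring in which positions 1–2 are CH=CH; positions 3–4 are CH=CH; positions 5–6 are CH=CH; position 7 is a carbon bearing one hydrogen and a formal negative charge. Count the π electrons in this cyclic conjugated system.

8

Check conjugation: each doubly-bonded ring atom is sp² with one p-orbital electron; the carbanion's lone pair occupies the p orbital — every position has a p orbital, so the cyclic π system is continuous.
Adding the contributions, 3 × 2 = 6 from the double-bond units + 2 from the CH(-) atom = 8.
(This ring is the cycloheptatrienyl anion.)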